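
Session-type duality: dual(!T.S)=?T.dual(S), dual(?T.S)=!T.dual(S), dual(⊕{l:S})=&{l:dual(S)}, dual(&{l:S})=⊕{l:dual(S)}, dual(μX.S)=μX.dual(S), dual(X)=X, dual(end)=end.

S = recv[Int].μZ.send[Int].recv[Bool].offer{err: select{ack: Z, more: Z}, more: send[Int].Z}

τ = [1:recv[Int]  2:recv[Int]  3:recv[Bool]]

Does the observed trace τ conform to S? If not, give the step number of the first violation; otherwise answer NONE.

step 1: recv[Int]  match  residual = μZ.…
step 2: got recv[Int], protocol expects send[Int]  ✗

2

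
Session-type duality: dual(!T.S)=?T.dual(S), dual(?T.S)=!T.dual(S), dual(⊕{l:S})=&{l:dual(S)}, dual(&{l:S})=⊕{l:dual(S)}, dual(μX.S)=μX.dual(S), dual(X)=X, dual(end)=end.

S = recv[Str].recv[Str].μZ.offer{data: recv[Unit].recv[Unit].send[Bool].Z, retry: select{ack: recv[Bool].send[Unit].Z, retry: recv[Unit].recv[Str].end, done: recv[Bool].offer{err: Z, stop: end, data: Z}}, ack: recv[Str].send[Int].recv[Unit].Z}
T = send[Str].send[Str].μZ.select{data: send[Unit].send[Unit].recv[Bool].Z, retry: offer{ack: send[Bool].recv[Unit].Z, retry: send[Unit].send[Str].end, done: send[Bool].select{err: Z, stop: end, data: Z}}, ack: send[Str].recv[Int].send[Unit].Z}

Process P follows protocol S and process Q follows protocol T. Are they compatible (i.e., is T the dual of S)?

recv[Str] ‖ send[Str]  ok
  recv[Str] ‖ send[Str]  ok
    μZ ‖ μZ  ok (rec unchanged)
      offer{data,retry,ack} ‖ select{data,retry,ack}  ok same labels
        • data:
          recv[Unit] ‖ send[Unit]  ok
            recv[Unit] ‖ send[Unit]  ok
              send[Bool] ‖ recv[Bool]  ok
                Z ‖ Z  ok
        • retry:
          select{ack,retry,done} ‖ offer{ack,retry,done}  ok same labels
            • ack:
              recv[Bool] ‖ send[Bool]  ok
                send[Unit] ‖ recv[Unit]  ok
                  Z ‖ Z  ok
            • retry:
              recv[Unit] ‖ send[Unit]  ok
                recv[Str] ‖ send[Str]  ok
                  end ‖ end  ok
            • done:
              recv[Bool] ‖ send[Bool]  ok
                offer{err,stop,data} ‖ select{err,stop,data}  ok same labels
                  • err:
                    Z ‖ Z  ok
                  • stop:
                    end ‖ end  ok
                  • data:
                    Z ‖ Z  ok
        • ack:
          recv[Str] ‖ send[Str]  ok
            send[Int] ‖ recv[Int]  ok
              recv[Unit] ‖ send[Unit]  ok
                Z ‖ Z  ok

YES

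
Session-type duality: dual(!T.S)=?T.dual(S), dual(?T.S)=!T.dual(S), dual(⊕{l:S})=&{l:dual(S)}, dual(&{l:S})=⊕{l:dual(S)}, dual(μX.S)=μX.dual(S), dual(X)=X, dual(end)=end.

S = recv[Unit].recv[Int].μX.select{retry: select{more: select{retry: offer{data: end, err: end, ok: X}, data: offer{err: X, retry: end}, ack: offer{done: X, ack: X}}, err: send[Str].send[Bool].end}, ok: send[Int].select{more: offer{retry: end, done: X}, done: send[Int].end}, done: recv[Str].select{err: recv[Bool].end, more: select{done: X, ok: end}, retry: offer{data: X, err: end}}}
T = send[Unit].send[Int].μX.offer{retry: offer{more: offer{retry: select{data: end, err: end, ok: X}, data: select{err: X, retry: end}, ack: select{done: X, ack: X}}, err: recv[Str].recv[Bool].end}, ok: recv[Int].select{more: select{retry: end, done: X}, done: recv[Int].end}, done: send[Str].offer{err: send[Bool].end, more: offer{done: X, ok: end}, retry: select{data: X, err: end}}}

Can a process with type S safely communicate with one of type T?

NO

recv[Unit] vs send[Unit]  match
  recv[Int] vs send[Int]  match
    μX vs μX  match (μ self-dual)
      select{retry,ok,done} vs offer{retry,ok,done}  match labels match
        • retry:
          select{more,err} vs offer{more,err}  match labels match
            • more:
              select{retry,data,ack} vs offer{retry,data,ack}  match labels match
                • retry:
                  offer{data,err,ok} vs select{data,err,ok}  match labels match
                    • data:
                      end vs end  match
                    • err:
                      end vs end  match
                    • ok:
                      X vs X  match
                • data:
                  offer{err,retry} vs select{err,retry}  match labels match
                    • err:
                      X vs X  match
                    • retry:
                      end vs end  match
                • ack:
                  offer{done,ack} vs select{done,ack}  match labels match
                    • done:
                      X vs X  match
                    • ack:
                      X vs X  match
            • err:
              send[Str] vs recv[Str]  match
                send[Bool] vs recv[Bool]  match
                  end vs end  match
        • ok:
          send[Int] vs recv[Int]  match
            select{more,done} vs select{more,done}  ✗ choice polarity not flipped — not dual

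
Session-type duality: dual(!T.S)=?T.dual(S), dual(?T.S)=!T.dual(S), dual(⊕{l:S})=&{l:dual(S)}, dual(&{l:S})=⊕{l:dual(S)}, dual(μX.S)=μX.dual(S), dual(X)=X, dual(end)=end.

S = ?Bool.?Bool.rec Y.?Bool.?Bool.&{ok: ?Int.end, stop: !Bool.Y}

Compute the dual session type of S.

!Bool.!Bool.rec Y.!Bool.!Bool.+{ok: !Int.end, stop: ?Bool.Y}

?Bool = !Bool
  ?Bool = !Bool
    rec Y = rec Y  (binder kept)
      ?Bool = !Bool
        ?Bool = !Bool
          &{ok,stop} = +{ok,stop}  (&→⊕)
            • ok:
              ?Int = !Int
                dual(end) = end
            • stop:
              !Bool = ?Bool
                dual(Y) = Y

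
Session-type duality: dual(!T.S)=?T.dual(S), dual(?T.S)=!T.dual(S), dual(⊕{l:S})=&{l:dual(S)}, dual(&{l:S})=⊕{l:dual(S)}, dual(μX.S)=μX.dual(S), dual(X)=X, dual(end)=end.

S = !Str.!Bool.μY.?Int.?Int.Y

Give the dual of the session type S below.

?Str.?Bool.μY.!Int.!Int.Y

!Str ↦ ?Str
  !Bool ↦ ?Bool
    μY ↦ μY  (rec unchanged)
      ?Int ↦ !Int
        ?Int ↦ !Int
          dual(Y) = Y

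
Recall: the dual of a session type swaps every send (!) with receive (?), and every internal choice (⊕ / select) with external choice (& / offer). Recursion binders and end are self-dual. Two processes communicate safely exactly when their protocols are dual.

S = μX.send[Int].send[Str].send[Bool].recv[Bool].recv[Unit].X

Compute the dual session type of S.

μX.recv[Int].recv[Str].recv[Bool].send[Bool].send[Unit].X

μX → μX  (binder kept)
  send[Int] → recv[Int]
    send[Str] → recv[Str]
      send[Bool] → recv[Bool]
        recv[Bool] → send[Bool]
          recv[Unit] → send[Unit]
            X self-dual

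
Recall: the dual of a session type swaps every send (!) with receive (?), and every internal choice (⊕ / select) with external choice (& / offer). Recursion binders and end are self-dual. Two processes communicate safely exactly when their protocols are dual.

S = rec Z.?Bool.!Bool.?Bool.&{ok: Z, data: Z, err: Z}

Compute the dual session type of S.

rec Z → rec Z  (binder kept)
  ?Bool → !Bool
    !Bool → ?Bool
      ?Bool → !Bool
        &{ok,data,err} → +{ok,data,err}  (external→internal)
          [ok]
            Z ↦ Z
          [data]
            Z ↦ Z
          [err]
            Z ↦ Z

rec Z.!Bool.?Bool.!Bool.+{ok: Z, data: Z, err: Z}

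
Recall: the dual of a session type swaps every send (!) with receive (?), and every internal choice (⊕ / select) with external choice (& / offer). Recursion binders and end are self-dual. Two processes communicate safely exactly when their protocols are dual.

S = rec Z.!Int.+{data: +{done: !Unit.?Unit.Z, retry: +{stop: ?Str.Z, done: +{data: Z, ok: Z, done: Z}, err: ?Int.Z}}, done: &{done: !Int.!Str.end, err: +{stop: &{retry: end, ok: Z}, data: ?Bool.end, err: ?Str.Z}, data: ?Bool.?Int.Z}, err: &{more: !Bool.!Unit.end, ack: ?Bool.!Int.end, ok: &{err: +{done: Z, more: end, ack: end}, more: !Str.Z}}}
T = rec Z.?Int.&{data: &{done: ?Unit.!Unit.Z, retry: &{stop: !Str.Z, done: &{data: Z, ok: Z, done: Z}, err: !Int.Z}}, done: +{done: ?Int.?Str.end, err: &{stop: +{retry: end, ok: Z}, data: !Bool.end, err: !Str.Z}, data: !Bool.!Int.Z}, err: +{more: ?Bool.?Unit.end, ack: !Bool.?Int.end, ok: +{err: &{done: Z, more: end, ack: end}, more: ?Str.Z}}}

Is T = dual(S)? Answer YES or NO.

rec Z vs rec Z  match (μ self-dual)
  !Int vs ?Int  match
    +{data,done,err} vs &{data,done,err}  match labels match
      [data]
        +{done,retry} vs &{done,retry}  match labels match
          [done]
            !Unit vs ?Unit  match
              ?Unit vs !Unit  match
                Z vs Z  match
          [retry]
            +{stop,done,err} vs &{stop,done,err}  match labels match
              [stop]
                ?Str vs !Str  match
                  Z vs Z  match
              [done]
                +{data,ok,done} vs &{data,ok,done}  match labels match
                  [data]
                    Z vs Z  match
                  [ok]
                    Z vs Z  match
                  [done]
                    Z vs Z  match
              [err]
                ?Int vs !Int  match
                  Z vs Z  match
      [done]
        &{done,err,data} vs +{done,err,data}  match labels match
          [done]
            !Int vs ?Int  match
              !Str vs ?Str  match
                end vs end  match
          [err]
            +{stop,data,err} vs &{stop,data,err}  match labels match
              [stop]
                &{retry,ok} vs +{retry,ok}  match labels match
                  [retry]
                    end vs end  match
                  [ok]
                    Z vs Z  match
              [data]
                ?Bool vs !Bool  match
                  end vs end  match
              [err]
                ?Str vs !Str  match
                  Z vs Z  match
          [data]
            ?Bool vs !Bool  match
              ?Int vs !Int  match
                Z vs Z  match
      [err]
        &{more,ack,ok} vs +{more,ack,ok}  match labels match
          [more]
            !Bool vs ?Bool  match
              !Unit vs ?Unit  match
                end vs end  match
          [ack]
            ?Bool vs !Bool  match
              !Int vs ?Int  match
                end vs end  match
          [ok]
            &{err,more} vs +{err,more}  match labels match
              [err]
                +{done,more,ack} vs &{done,more,ack}  match labels match
                  [done]
                    Z vs Z  match
                  [more]
                    end vs end  match
                  [ack]
                    end vs end  match
              [more]
                !Str vs ?Str  match
                  Z vs Z  match

YES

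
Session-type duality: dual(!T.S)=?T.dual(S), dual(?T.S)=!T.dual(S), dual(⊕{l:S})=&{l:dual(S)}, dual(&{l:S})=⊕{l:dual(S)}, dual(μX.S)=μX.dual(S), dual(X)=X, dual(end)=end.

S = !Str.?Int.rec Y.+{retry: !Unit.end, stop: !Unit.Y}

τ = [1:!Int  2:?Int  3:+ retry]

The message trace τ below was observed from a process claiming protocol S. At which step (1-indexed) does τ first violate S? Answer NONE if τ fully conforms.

1

step 1: got !Int, protocol expects !Str  ✗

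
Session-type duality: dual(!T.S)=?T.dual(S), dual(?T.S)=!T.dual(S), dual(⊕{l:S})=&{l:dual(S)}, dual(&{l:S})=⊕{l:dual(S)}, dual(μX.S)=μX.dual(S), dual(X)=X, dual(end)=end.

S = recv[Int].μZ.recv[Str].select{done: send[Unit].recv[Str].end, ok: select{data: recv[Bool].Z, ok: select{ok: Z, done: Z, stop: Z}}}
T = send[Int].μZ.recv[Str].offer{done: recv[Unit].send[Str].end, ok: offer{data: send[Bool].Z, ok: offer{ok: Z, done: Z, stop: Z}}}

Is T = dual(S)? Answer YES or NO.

NO

recv[Int] vs send[Int]  ok
  μZ vs μZ  ok (binder kept)
    recv[Str] vs recv[Str]  ✗ same direction on both sides — not dual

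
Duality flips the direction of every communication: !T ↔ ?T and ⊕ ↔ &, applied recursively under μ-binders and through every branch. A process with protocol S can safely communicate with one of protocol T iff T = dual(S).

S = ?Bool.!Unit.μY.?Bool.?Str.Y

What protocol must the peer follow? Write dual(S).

!Bool.?Unit.μY.!Bool.!Str.Y

?Bool = !Bool
  !Unit = ?Unit
    μY = μY  (μ self-dual)
      ?Bool = !Bool
        ?Str = !Str
          dual(Y) = Y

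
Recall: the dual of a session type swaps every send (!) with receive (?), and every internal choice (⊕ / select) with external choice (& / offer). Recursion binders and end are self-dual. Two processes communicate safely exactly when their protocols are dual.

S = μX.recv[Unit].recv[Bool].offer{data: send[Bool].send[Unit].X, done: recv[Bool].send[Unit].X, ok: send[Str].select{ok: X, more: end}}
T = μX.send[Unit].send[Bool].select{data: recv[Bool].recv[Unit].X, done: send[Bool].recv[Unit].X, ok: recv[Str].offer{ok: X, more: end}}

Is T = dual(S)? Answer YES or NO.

YES

μX | μX  match (binder kept)
  recv[Unit] | send[Unit]  match
    recv[Bool] | send[Bool]  match
      offer{data,done,ok} | select{data,done,ok}  match label sets agree
        • data:
          send[Bool] | recv[Bool]  match
            send[Unit] | recv[Unit]  match
              X | X  match
        • done:
          recv[Bool] | send[Bool]  match
            send[Unit] | recv[Unit]  match
              X | X  match
        • ok:
          send[Str] | recv[Str]  match
            select{ok,more} | offer{ok,more}  match label sets agree
              • ok:
                X | X  match
              • more:
                end | end  match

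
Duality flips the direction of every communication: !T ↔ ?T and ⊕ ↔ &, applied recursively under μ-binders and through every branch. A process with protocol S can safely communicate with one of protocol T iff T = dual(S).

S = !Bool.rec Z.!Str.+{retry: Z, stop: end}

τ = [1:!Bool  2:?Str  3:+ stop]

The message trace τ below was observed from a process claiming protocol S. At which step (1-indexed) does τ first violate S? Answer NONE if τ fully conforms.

step 1: !Bool  ✓  now at rec Z.…
step 2: got ?Str, protocol expects !Str  ✗

2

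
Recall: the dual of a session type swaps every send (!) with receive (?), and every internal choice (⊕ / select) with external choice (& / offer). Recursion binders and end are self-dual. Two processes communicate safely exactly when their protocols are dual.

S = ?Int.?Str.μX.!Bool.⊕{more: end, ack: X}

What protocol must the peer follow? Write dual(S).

?Int ↦ !Int
  ?Str ↦ !Str
    μX ↦ μX  (μ self-dual)
      !Bool ↦ ?Bool
        ⊕{more,ack} ↦ &{more,ack}  (select→offer)
          [more]
            end self-dual
          [ack]
            X self-dual

!Int.!Str.μX.?Bool.&{more: end, ack: X}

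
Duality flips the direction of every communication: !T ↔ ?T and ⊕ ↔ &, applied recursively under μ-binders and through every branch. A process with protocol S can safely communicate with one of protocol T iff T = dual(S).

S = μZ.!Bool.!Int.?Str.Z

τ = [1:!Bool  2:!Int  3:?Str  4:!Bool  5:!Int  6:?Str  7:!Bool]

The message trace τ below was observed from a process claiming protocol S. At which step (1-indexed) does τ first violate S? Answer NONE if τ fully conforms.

NONE

@1 !Bool  match  residual = !Int.?Str.μZ.…
@2 !Int  match  residual = ?Str.μZ.…
@3 ?Str  match  residual = μZ.…
@4 !Bool  match  residual = !Int.?Str.μZ.…
@5 !Int  match  residual = ?Str.μZ.…
@6 ?Str  match  residual = μZ.…
@7 !Bool  match  residual = !Int.?Str.μZ.…
all 7 steps conform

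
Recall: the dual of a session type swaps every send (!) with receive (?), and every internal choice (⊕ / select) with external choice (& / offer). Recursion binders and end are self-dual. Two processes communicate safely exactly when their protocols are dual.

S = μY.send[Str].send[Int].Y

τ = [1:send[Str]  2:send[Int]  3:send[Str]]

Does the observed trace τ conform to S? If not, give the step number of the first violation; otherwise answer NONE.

NONE

step 1: send[Str]  match  cont: send[Int].μY.…
step 2: send[Int]  match  cont: μY.…
step 3: send[Str]  match  cont: send[Int].μY.…
trace exhausted — no violation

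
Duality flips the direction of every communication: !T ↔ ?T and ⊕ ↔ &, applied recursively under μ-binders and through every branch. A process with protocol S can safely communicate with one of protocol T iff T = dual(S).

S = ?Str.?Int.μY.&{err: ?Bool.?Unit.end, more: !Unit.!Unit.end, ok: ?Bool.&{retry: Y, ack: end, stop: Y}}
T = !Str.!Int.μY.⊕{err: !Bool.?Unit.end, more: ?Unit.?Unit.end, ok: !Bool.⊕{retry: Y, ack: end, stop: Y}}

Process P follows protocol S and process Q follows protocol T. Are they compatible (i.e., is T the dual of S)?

?Str | !Str  ✓
  ?Int | !Int  ✓
    μY | μY  ✓ (binder kept)
      &{err,more,ok} | ⊕{err,more,ok}  ✓ labels match
        case err:
          ?Bool | !Bool  ✓
            ?Unit | ?Unit  ✗ same direction on both sides — not dual

NO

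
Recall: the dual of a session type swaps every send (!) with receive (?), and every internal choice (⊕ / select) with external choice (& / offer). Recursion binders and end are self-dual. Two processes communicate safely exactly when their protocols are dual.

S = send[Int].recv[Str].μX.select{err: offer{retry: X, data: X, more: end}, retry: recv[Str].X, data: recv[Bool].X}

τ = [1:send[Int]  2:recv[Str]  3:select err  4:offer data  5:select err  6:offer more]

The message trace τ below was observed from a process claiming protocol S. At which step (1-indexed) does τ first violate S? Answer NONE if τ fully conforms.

NONE

step 1: send[Int]  ✓  state: recv[Str].μX.…
step 2: recv[Str]  ✓  state: μX.…
step 3: select err  ✓  state: offer{retry: μX.…, data: μX.…, more: end}
step 4: offer data  ✓  state: μX.…
step 5: select err  ✓  state: offer{retry: μX.…, data: μX.…, more: end}
step 6: offer more  ✓  state: end
all 6 steps conform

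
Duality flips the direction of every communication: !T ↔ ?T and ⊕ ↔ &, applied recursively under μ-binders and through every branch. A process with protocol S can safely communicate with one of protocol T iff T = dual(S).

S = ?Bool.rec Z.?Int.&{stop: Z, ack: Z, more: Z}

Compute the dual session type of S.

!Bool.rec Z.!Int.+{stop: Z, ack: Z, more: Z}

?Bool ↦ !Bool
  rec Z ↦ rec Z  (rec unchanged)
    ?Int ↦ !Int
      &{stop,ack,more} ↦ +{stop,ack,more}  (offer→select)
        [stop]
          dual(Z) = Z
        [ack]
          dual(Z) = Z
        [more]
          dual(Z) = Z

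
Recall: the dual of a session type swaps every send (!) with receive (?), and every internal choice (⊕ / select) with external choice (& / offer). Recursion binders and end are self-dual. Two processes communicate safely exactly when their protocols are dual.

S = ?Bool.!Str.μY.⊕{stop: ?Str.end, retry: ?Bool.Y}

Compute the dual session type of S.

?Bool ↦ !Bool
  !Str ↦ ?Str
    μY ↦ μY  (μ self-dual)
      ⊕{stop,retry} ↦ &{stop,retry}  (select→offer)
        • stop:
          ?Str ↦ !Str
            end ↦ end
        • retry:
          ?Bool ↦ !Bool
            Y ↦ Y

!Bool.?Str.μY.&{stop: !Str.end, retry: !Bool.Y}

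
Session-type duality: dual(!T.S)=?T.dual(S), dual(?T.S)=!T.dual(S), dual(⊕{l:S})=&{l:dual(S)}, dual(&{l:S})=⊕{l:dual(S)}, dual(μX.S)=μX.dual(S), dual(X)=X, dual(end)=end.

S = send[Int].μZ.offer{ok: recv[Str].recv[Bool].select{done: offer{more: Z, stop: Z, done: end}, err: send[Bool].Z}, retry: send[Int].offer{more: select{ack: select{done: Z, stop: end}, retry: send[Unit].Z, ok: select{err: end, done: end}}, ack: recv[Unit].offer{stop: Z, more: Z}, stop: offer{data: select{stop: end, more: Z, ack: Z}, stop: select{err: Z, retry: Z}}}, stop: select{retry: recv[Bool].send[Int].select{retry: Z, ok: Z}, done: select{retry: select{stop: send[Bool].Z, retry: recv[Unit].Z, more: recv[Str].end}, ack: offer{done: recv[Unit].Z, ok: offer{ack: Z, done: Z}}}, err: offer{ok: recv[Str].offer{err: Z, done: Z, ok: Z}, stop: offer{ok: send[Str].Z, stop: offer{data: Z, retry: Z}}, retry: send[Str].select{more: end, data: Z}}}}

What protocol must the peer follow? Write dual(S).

send[Int] = recv[Int]
  μZ = μZ  (μ self-dual)
    offer{ok,retry,stop} = select{ok,retry,stop}  (&→⊕)
      case ok:
        recv[Str] = send[Str]
          recv[Bool] = send[Bool]
            select{done,err} = offer{done,err}  (⊕→&)
              case done:
                offer{more,stop,done} = select{more,stop,done}  (&→⊕)
                  case more:
                    Z ↦ Z
                  case stop:
                    Z ↦ Z
                  case done:
                    end ↦ end
              case err:
                send[Bool] = recv[Bool]
                  Z ↦ Z
      case retry:
        send[Int] = recv[Int]
          offer{more,ack,stop} = select{more,ack,stop}  (&→⊕)
            case more:
              select{ack,retry,ok} = offer{ack,retry,ok}  (⊕→&)
                case ack:
                  select{done,stop} = offer{done,stop}  (⊕→&)
                    case done:
                      Z ↦ Z
                    case stop:
                      end ↦ end
                case retry:
                  send[Unit] = recv[Unit]
                    Z ↦ Z
                case ok:
                  select{err,done} = offer{err,done}  (⊕→&)
                    case err:
                      end ↦ end
                    case done:
                      end ↦ end
            case ack:
              recv[Unit] = send[Unit]
                offer{stop,more} = select{stop,more}  (&→⊕)
                  case stop:
                    Z ↦ Z
                  case more:
                    Z ↦ Z
            case stop:
              offer{data,stop} = select{data,stop}  (&→⊕)
                case data:
                  select{stop,more,ack} = offer{stop,more,ack}  (⊕→&)
                    case stop:
                      end ↦ end
                    case more:
                      Z ↦ Z
                    case ack:
                      Z ↦ Z
                case stop:
                  select{err,retry} = offer{err,retry}  (⊕→&)
                    case err:
                      Z ↦ Z
                    case retry:
                      Z ↦ Z
      case stop:
        select{retry,done,err} = offer{retry,done,err}  (⊕→&)
          case retry:
            recv[Bool] = send[Bool]
              send[Int] = recv[Int]
                select{retry,ok} = offer{retry,ok}  (⊕→&)
                  case retry:
                    Z ↦ Z
                  case ok:
                    Z ↦ Z
          case done:
            select{retry,ack} = offer{retry,ack}  (⊕→&)
              case retry:
                select{stop,retry,more} = offer{stop,retry,more}  (⊕→&)
                  case stop:
                    send[Bool] = recv[Bool]
                      Z ↦ Z
                  case retry:
                    recv[Unit] = send[Unit]
                      Z ↦ Z
                  case more:
                    recv[Str] = send[Str]
                      end ↦ end
              case ack:
                offer{done,ok} = select{done,ok}  (&→⊕)
                  case done:
                    recv[Unit] = send[Unit]
                      Z ↦ Z
                  case ok:
                    offer{ack,done} = select{ack,done}  (&→⊕)
                      case ack:
                        Z ↦ Z
                      case done:
                        Z ↦ Z
          case err:
            offer{ok,stop,retry} = select{ok,stop,retry}  (&→⊕)
              case ok:
                recv[Str] = send[Str]
                  offer{err,done,ok} = select{err,done,ok}  (&→⊕)
                    case err:
                      Z ↦ Z
                    case done:
                      Z ↦ Z
                    case ok:
                      Z ↦ Z
              case stop:
                offer{ok,stop} = select{ok,stop}  (&→⊕)
                  case ok:
                    send[Str] = recv[Str]
                      Z ↦ Z
                  case stop:
                    offer{data,retry} = select{data,retry}  (&→⊕)
                      case data:
                        Z ↦ Z
                      case retry:
                        Z ↦ Z
              case retry:
                send[Str] = recv[Str]
                  select{more,data} = offer{more,data}  (⊕→&)
                    case more:
                      end ↦ end
                    case data:
                      Z ↦ Z

recv[Int].μZ.select{ok: send[Str].send[Bool].offer{done: select{more: Z, stop: Z, done: end}, err: recv[Bool].Z}, retry: recv[Int].select{more: offer{ack: offer{done: Z, stop: end}, retry: recv[Unit].Z, ok: offer{err: end, done: end}}, ack: send[Unit].select{stop: Z, more: Z}, stop: select{data: offer{stop: end, more: Z, ack: Z}, stop: offer{err: Z, retry: Z}}}, stop: offer{retry: send[Bool].recv[Int].offer{retry: Z, ok: Z}, done: offer{retry: offer{stop: recv[Bool].Z, retry: send[Unit].Z, more: send[Str].end}, ack: select{done: send[Unit].Z, ok: select{ack: Z, done: Z}}}, err: select{ok: send[Str].select{err: Z, done: Z, ok: Z}, stop: select{ok: recv[Str].Z, stop: select{data: Z, retry: Z}}, retry: recv[Str].offer{more: end, data: Z}}}}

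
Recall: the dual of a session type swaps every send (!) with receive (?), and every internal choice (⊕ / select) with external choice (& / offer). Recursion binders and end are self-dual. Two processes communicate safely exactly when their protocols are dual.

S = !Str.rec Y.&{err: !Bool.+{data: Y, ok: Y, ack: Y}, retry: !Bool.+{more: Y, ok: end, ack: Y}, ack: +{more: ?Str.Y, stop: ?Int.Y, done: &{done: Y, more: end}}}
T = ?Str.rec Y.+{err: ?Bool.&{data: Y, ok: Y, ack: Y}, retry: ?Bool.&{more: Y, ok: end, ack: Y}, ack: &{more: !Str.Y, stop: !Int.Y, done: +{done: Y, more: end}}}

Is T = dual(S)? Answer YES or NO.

YES

!Str ‖ ?Str  ok
  rec Y ‖ rec Y  ok (binder kept)
    &{err,retry,ack} ‖ +{err,retry,ack}  ok same labels
      • err:
        !Bool ‖ ?Bool  ok
          +{data,ok,ack} ‖ &{data,ok,ack}  ok same labels
            • data:
              Y ‖ Y  ok
            • ok:
              Y ‖ Y  ok
            • ack:
              Y ‖ Y  ok
      • retry:
        !Bool ‖ ?Bool  ok
          +{more,ok,ack} ‖ &{more,ok,ack}  ok same labels
            • more:
              Y ‖ Y  ok
            • ok:
              end ‖ end  ok
            • ack:
              Y ‖ Y  ok
      • ack:
        +{more,stop,done} ‖ &{more,stop,done}  ok same labels
          • more:
            ?Str ‖ !Str  ok
              Y ‖ Y  ok
          • stop:
            ?Int ‖ !Int  ok
              Y ‖ Y  ok
          • done:
            &{done,more} ‖ +{done,more}  ok same labels
              • done:
                Y ‖ Y  ok
              • more:
                end ‖ end  ok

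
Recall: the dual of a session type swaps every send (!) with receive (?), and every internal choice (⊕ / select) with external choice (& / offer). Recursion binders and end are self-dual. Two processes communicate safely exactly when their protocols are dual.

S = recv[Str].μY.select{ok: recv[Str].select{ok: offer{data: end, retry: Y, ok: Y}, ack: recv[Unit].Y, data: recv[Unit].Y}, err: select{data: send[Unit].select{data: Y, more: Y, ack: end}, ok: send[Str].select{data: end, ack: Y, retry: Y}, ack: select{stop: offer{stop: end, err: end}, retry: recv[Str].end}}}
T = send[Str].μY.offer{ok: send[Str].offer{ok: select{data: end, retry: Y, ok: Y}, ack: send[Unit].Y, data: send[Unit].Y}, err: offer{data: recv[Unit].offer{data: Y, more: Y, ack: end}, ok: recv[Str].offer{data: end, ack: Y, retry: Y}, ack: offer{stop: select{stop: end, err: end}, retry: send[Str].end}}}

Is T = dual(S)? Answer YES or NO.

recv[Str] | send[Str]  match
  μY | μY  match (rec unchanged)
    select{ok,err} | offer{ok,err}  match labels match
      • ok:
        recv[Str] | send[Str]  match
          select{ok,ack,data} | offer{ok,ack,data}  match labels match
            • ok:
              offer{data,retry,ok} | select{data,retry,ok}  match labels match
                • data:
                  end | end  match
                • retry:
                  Y | Y  match
                • ok:
                  Y | Y  match
            • ack:
              recv[Unit] | send[Unit]  match
                Y | Y  match
            • data:
              recv[Unit] | send[Unit]  match
                Y | Y  match
      • err:
        select{data,ok,ack} | offer{data,ok,ack}  match labels match
          • data:
            send[Unit] | recv[Unit]  match
              select{data,more,ack} | offer{data,more,ack}  match labels match
                • data:
                  Y | Y  match
                • more:
                  Y | Y  match
                • ack:
                  end | end  match
          • ok:
            send[Str] | recv[Str]  match
              select{data,ack,retry} | offer{data,ack,retry}  match labels match
                • data:
                  end | end  match
                • ack:
                  Y | Y  match
                • retry:
                  Y | Y  match
          • ack:
            select{stop,retry} | offer{stop,retry}  match labels match
              • stop:
                offer{stop,err} | select{stop,err}  match labels match
                  • stop:
                    end | end  match
                  • err:
                    end | end  match
              • retry:
                recv[Str] | send[Str]  match
                  end | end  match

YES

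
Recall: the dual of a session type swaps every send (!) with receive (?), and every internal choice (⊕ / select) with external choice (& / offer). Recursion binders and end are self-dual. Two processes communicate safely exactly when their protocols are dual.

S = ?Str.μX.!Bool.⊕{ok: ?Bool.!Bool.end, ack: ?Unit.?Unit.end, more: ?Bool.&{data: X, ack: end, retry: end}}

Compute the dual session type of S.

?Str ↦ !Str
  μX ↦ μX  (μ self-dual)
    !Bool ↦ ?Bool
      ⊕{ok,ack,more} ↦ &{ok,ack,more}  (⊕→&)
        case ok:
          ?Bool ↦ !Bool
            !Bool ↦ ?Bool
              end self-dual
        case ack:
          ?Unit ↦ !Unit
            ?Unit ↦ !Unit
              end self-dual
        case more:
          ?Bool ↦ !Bool
            &{data,ack,retry} ↦ ⊕{data,ack,retry}  (offer→select)
              case data:
                X self-dual
              case ack:
                end self-dual
              case retry:
                end self-dual

!Str.μX.?Bool.&{ok: !Bool.?Bool.end, ack: !Unit.!Unit.end, more: !Bool.⊕{data: X, ack: end, retry: end}}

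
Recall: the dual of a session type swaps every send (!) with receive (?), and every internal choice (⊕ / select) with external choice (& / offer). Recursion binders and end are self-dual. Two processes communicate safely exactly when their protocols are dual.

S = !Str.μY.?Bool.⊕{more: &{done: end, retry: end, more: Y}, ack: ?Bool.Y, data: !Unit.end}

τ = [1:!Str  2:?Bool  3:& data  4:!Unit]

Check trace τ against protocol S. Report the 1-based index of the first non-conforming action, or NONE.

@1 !Str  ok  state: μY.…
@2 ?Bool  ok  state: ⊕{more: &{done: end, retry: end, more: μY.…}, ack: ?Bool.μY.…, data: !Unit.end}
@3 got & data, protocol expects ⊕ more or ⊕ ack or ⊕ data  ✗

3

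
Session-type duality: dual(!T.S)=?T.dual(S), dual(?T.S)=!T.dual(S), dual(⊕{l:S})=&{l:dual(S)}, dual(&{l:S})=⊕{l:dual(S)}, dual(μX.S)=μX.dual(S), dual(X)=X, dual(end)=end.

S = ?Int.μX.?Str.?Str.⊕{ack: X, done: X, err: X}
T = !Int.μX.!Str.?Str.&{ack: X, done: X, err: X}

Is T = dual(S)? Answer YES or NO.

NO

?Int vs !Int  ok
  μX vs μX  ok (binder kept)
    ?Str vs !Str  ok
      ?Str vs ?Str  ✗ same direction on both sides — not dual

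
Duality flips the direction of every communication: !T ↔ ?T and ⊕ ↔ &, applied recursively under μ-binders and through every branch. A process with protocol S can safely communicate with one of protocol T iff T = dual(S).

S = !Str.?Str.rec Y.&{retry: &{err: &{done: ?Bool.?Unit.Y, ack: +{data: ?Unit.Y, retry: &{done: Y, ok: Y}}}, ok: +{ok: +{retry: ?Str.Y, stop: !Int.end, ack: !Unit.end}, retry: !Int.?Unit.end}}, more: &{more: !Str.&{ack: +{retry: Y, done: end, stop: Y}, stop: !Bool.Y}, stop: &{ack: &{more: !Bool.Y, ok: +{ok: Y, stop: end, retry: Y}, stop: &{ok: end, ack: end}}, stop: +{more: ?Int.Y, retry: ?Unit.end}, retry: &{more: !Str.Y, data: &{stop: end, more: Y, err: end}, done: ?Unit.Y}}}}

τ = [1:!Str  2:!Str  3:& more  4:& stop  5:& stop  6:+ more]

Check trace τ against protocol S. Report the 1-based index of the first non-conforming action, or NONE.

2

@1 !Str  ok  now at ?Str.rec Y.…
@2 got !Str, protocol expects ?Str  ✗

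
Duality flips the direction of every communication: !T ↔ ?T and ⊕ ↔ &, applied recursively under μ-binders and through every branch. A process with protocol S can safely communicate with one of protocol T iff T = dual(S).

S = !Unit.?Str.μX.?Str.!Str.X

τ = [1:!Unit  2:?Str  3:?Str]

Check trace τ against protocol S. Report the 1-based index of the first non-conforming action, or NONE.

step 1: !Unit  ✓  state: ?Str.μX.…
step 2: ?Str  ✓  state: μX.…
step 3: ?Str  ✓  state: !Str.μX.…
trace exhausted — no violation

NONE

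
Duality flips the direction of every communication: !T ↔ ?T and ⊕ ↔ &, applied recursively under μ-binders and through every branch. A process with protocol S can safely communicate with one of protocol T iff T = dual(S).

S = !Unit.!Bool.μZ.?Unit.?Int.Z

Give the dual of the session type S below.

!Unit → ?Unit
  !Bool → ?Bool
    μZ → μZ  (rec unchanged)
      ?Unit → !Unit
        ?Int → !Int
          Z self-dual

?Unit.?Bool.μZ.!Unit.!Int.Z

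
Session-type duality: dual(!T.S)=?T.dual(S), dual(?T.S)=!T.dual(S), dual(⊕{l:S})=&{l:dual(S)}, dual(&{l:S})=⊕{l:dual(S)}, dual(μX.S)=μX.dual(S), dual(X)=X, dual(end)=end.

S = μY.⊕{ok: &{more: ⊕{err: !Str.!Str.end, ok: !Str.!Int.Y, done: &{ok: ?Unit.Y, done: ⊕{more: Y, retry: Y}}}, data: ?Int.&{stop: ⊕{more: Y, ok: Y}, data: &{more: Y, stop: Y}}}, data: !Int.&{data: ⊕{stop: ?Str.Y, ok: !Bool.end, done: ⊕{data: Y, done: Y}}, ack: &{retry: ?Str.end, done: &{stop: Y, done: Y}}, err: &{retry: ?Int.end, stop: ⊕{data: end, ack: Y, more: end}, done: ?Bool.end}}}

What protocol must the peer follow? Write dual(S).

μY.&{ok: ⊕{more: &{err: ?Str.?Str.end, ok: ?Str.?Int.Y, done: ⊕{ok: !Unit.Y, done: &{more: Y, retry: Y}}}, data: !Int.⊕{stop: &{more: Y, ok: Y}, data: ⊕{more: Y, stop: Y}}}, data: ?Int.⊕{data: &{stop: !Str.Y, ok: ?Bool.end, done: &{data: Y, done: Y}}, ack: ⊕{retry: !Str.end, done: ⊕{stop: Y, done: Y}}, err: ⊕{retry: !Int.end, stop: &{data: end, ack: Y, more: end}, done: !Bool.end}}}

μY = μY  (μ self-dual)
  ⊕{ok,data} = &{ok,data}  (select→offer)
    • ok:
      &{more,data} = ⊕{more,data}  (&→⊕)
        • more:
          ⊕{err,ok,done} = &{err,ok,done}  (select→offer)
            • err:
              !Str = ?Str
                !Str = ?Str
                  dual(end) = end
            • ok:
              !Str = ?Str
                !Int = ?Int
                  dual(Y) = Y
            • done:
              &{ok,done} = ⊕{ok,done}  (&→⊕)
                • ok:
                  ?Unit = !Unit
                    dual(Y) = Y
                • done:
                  ⊕{more,retry} = &{more,retry}  (select→offer)
                    • more:
                      dual(Y) = Y
                    • retry:
                      dual(Y) = Y
        • data:
          ?Int = !Int
            &{stop,data} = ⊕{stop,data}  (&→⊕)
              • stop:
                ⊕{more,ok} = &{more,ok}  (select→offer)
                  • more:
                    dual(Y) = Y
                  • ok:
                    dual(Y) = Y
              • data:
                &{more,stop} = ⊕{more,stop}  (&→⊕)
                  • more:
                    dual(Y) = Y
                  • stop:
                    dual(Y) = Y
    • data:
      !Int = ?Int
        &{data,ack,err} = ⊕{data,ack,err}  (&→⊕)
          • data:
            ⊕{stop,ok,done} = &{stop,ok,done}  (select→offer)
              • stop:
                ?Str = !Str
                  dual(Y) = Y
              • ok:
                !Bool = ?Bool
                  dual(end) = end
              • done:
                ⊕{data,done} = &{data,done}  (select→offer)
                  • data:
                    dual(Y) = Y
                  • done:
                    dual(Y) = Y
          • ack:
            &{retry,done} = ⊕{retry,done}  (&→⊕)
              • retry:
                ?Str = !Str
                  dual(end) = end
              • done:
                &{stop,done} = ⊕{stop,done}  (&→⊕)
                  • stop:
                    dual(Y) = Y
                  • done:
                    dual(Y) = Y
          • err:
            &{retry,stop,done} = ⊕{retry,stop,done}  (&→⊕)
              • retry:
                ?Int = !Int
                  dual(end) = end
              • stop:
                ⊕{data,ack,more} = &{data,ack,more}  (select→offer)
                  • data:
                    dual(end) = end
                  • ack:
                    dual(Y) = Y
                  • more:
                    dual(end) = end
              • done:
                ?Bool = !Bool
                  dual(end) = end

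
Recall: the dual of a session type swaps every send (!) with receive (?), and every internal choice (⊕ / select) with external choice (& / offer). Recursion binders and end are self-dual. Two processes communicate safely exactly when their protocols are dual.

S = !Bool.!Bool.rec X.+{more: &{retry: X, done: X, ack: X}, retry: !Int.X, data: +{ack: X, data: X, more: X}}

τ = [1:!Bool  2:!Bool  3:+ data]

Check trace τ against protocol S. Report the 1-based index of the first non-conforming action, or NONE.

step 1: !Bool  match  now at !Bool.rec X.…
step 2: !Bool  match  now at rec X.…
step 3: + data  match  now at +{ack: rec X.…, data: rec X.…, more: rec X.…}
τ conforms to S (length 3)

NONE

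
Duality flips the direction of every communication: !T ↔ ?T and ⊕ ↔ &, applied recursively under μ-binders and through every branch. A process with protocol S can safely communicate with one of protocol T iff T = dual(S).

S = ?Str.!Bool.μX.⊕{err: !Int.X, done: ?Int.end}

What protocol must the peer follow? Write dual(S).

?Str → !Str
  !Bool → ?Bool
    μX → μX  (binder kept)
      ⊕{err,done} → &{err,done}  (⊕→&)
        case err:
          !Int → ?Int
            dual(X) = X
        case done:
          ?Int → !Int
            dual(end) = end

!Str.?Bool.μX.&{err: ?Int.X, done: !Int.end}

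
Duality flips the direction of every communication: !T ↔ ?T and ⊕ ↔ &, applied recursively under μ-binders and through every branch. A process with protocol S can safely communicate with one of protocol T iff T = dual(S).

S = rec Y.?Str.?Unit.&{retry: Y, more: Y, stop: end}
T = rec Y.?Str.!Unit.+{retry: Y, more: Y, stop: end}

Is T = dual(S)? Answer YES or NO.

NO

rec Y | rec Y  match (μ self-dual)
  ?Str | ?Str  ✗ same direction on both sides — not dual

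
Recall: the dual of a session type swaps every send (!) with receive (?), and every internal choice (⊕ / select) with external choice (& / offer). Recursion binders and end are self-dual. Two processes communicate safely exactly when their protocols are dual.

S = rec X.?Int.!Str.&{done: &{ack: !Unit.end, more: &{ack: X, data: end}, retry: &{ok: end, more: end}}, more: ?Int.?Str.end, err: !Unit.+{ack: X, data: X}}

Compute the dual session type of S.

rec X.!Int.?Str.+{done: +{ack: ?Unit.end, more: +{ack: X, data: end}, retry: +{ok: end, more: end}}, more: !Int.!Str.end, err: ?Unit.&{ack: X, data: X}}

rec X → rec X  (binder kept)
  ?Int → !Int
    !Str → ?Str
      &{done,more,err} → +{done,more,err}  (external→internal)
        • done:
          &{ack,more,retry} → +{ack,more,retry}  (external→internal)
            • ack:
              !Unit → ?Unit
                end self-dual
            • more:
              &{ack,data} → +{ack,data}  (external→internal)
                • ack:
                  X self-dual
                • data:
                  end self-dual
            • retry:
              &{ok,more} → +{ok,more}  (external→internal)
                • ok:
                  end self-dual
                • more:
                  end self-dual
        • more:
          ?Int → !Int
            ?Str → !Str
              end self-dual
        • err:
          !Unit → ?Unit
            +{ack,data} → &{ack,data}  (⊕→&)
              • ack:
                X self-dual
              • data:
                X self-dual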